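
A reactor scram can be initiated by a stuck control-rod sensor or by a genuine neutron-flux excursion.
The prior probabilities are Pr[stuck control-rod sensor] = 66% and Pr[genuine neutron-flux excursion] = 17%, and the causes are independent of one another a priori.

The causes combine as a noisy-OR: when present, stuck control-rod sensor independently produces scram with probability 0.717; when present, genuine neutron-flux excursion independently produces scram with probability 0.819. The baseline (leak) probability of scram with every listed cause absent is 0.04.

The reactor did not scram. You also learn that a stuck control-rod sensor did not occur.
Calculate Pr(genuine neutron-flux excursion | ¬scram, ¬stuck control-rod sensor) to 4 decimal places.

Pr(genuine neutron-flux excursion | ¬scram, ¬stuck control-rod sensor) ≈ 0.0357

Under noisy-OR, P(scram | causes) = 1 − (1−0.04)·∏(1−qᵢ) over the active causes.
Numerator (weight on configurations with genuine neutron-flux excursion): 0.17376·0.17 = 0.029539
Normalizer over all consistent configurations: 0.96·0.83 + 0.17376·0.17 = 0.826339
P(genuine neutron-flux excursion | ¬scram, ¬stuck control-rod sensor) = 0.029539/0.826339 ≈ 0.0357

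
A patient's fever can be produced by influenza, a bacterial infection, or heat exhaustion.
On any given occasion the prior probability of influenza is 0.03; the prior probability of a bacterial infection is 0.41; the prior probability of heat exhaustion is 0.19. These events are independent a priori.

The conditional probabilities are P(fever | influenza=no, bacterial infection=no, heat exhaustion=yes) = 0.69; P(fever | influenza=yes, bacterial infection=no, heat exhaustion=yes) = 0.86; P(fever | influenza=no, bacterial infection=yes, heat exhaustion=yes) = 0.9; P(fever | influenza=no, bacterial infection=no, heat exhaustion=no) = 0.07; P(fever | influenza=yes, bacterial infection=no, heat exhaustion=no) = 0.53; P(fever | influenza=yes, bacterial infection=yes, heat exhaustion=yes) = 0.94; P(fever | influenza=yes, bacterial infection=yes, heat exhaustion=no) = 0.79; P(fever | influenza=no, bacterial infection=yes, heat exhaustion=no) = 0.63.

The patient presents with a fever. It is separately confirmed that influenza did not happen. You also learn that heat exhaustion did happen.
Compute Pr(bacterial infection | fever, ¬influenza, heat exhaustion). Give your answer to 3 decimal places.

Pr(bacterial infection | fever, ¬influenza, heat exhaustion) ≈ 0.475

For the numerator, keep only bacterial infection=true terms: 0.9×0.41 = 0.369000
Denominator P(fever | ¬influenza, heat exhaustion): 0.69×0.59 + 0.9×0.41 = 0.776100
P(bacterial infection | fever, ¬influenza, heat exhaustion) = 0.369000/0.776100 ≈ 0.475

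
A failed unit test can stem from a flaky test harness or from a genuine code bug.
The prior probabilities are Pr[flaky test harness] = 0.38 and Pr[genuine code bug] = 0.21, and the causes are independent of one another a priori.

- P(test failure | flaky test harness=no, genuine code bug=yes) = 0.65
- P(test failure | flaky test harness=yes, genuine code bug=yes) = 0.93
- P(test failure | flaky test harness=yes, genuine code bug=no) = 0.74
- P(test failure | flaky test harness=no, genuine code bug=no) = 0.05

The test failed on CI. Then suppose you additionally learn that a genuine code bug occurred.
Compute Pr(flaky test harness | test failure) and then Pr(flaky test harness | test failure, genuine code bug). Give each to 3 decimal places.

Pr(flaky test harness | test failure) ≈ 0.731; Pr(flaky test harness | test failure, genuine code bug) ≈ 0.467

P(test failure) = 0.05*0.62*0.79 + 0.65*0.62*0.21 + 0.74*0.38*0.79 + 0.93*0.38*0.21 = 0.024490 + 0.084630 + 0.222148 + 0.074214 = 0.405482
Restricting to configurations with flaky test harness present: 0.222148 + 0.074214 = 0.296362.
P(flaky test harness | test failure) = 0.296362 / 0.405482 ≈ 0.731

Now also conditioning on genuine code bug=true:
Sum P(test failure|·) weighted by the priors over both values of flaky test harness:
  P(test failure | genuine code bug) = 0.65·0.62 + 0.93·0.38
        = 0.403000 + 0.353400 = 0.756400
Configurations with flaky test harness contribute 0.353400, so
  P(flaky test harness | test failure, genuine code bug) = 0.353400 / 0.756400 ≈ 0.467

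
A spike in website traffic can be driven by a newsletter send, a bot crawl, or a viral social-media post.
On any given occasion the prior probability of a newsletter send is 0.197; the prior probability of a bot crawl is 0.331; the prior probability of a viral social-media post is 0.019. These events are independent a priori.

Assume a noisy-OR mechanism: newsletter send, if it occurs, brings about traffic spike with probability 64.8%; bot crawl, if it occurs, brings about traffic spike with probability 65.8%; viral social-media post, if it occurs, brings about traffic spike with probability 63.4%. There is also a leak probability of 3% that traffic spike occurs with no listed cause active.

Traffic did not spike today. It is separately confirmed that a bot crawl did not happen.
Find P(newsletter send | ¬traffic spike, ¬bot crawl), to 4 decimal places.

P(newsletter send | ¬traffic spike, ¬bot crawl) ≈ 0.0795

Under noisy-OR, P(traffic spike | causes) = 1 − (1−0.03)·∏(1−qᵢ) over the active causes.
Enumerate the 4 (newsletter send, viral social-media post) configurations and weight by the priors:
  P(¬traffic spike | ¬bot crawl) = 0.97×0.803×0.981 + 0.35502×0.803×0.019 + 0.34144×0.197×0.981 + 0.124967×0.197×0.019
        = 0.764111 + 0.005417 + 0.065986 + 0.000468 = 0.835982
The terms with newsletter send present sum to 0.066454, so
  P(newsletter send | ¬traffic spike, ¬bot crawl) = 0.066454 / 0.835982 ≈ 0.0795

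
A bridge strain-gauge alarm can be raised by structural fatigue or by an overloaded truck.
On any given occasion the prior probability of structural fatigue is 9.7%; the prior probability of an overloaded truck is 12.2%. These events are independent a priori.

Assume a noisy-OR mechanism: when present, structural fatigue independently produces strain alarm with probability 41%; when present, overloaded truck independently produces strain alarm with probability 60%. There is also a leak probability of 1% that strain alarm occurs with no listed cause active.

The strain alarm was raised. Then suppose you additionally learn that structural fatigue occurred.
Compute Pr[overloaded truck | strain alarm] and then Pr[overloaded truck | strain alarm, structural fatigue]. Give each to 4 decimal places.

Pr[overloaded truck | strain alarm] ≈ 0.6356; Pr[overloaded truck | strain alarm, structural fatigue] ≈ 0.2038

Under noisy-OR, P(strain alarm | causes) = 1 − (1−0.01)·∏(1−qᵢ) over the active causes.
Weight on overloaded truck=true, given the evidence: 0.066540 + 0.009069 = 0.075609
Normalizer over all consistent configurations: 0.01*0.903*0.878 + 0.604*0.903*0.122 + 0.4159*0.097*0.878 + 0.76636*0.097*0.122 = 0.118958
P(overloaded truck | strain alarm) = 0.075609/0.118958 ≈ 0.6356

Now also conditioning on structural fatigue=true:
For the numerator, keep only overloaded truck=true terms: 0.76636×0.122 = 0.093496
Denominator P(strain alarm | structural fatigue): 0.4159×0.878 + 0.76636×0.122 = 0.458656
Posterior = 0.093496 / 0.458656 ≈ 0.2038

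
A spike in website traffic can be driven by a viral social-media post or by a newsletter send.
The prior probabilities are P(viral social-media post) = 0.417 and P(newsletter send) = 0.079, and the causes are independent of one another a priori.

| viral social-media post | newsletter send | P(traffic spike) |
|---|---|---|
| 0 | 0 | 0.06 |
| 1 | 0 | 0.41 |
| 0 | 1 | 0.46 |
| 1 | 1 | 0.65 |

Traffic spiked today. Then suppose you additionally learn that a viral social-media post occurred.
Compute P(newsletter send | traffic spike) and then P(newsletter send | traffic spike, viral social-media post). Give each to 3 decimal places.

P(traffic spike) = 0.06×0.583×0.921 + 0.46×0.583×0.079 + 0.41×0.417×0.921 + 0.65×0.417×0.079 = 0.032217 + 0.021186 + 0.157463 + 0.021413 = 0.232279
The newsletter send-present share is 0.021186 + 0.021413 = 0.042599.
P(newsletter send | traffic spike) = 0.042599 / 0.232279 ≈ 0.183

Now also conditioning on viral social-media post=true:
Weight on newsletter send=true, given the evidence: 0.65*0.079 = 0.051350
The normalizing constant is 0.41*0.921 + 0.65*0.079 = 0.428960
P(newsletter send | traffic spike, viral social-media post) = 0.051350/0.428960 ≈ 0.120

P(newsletter send | traffic spike) ≈ 0.183; P(newsletter send | traffic spike, viral social-media post) ≈ 0.120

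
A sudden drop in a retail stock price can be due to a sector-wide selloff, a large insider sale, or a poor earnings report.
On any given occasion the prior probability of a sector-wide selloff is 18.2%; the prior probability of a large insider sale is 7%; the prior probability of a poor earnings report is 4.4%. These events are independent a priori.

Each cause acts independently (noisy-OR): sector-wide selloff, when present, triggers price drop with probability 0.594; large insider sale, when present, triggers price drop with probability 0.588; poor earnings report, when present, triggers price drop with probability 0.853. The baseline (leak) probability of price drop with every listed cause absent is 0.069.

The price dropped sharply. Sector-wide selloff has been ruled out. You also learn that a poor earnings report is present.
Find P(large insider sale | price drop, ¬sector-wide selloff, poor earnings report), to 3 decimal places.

Under noisy-OR, P(price drop | causes) = 1 − (1−0.069)·∏(1−qᵢ) over the active causes.
Numerator (weight on configurations with large insider sale): 0.943615×0.07 = 0.066053
Denominator P(price drop | ¬sector-wide selloff, poor earnings report): 0.863143×0.93 + 0.943615×0.07 = 0.868776
Posterior = 0.066053 / 0.868776 ≈ 0.076

P(large insider sale | price drop, ¬sector-wide selloff, poor earnings report) ≈ 0.076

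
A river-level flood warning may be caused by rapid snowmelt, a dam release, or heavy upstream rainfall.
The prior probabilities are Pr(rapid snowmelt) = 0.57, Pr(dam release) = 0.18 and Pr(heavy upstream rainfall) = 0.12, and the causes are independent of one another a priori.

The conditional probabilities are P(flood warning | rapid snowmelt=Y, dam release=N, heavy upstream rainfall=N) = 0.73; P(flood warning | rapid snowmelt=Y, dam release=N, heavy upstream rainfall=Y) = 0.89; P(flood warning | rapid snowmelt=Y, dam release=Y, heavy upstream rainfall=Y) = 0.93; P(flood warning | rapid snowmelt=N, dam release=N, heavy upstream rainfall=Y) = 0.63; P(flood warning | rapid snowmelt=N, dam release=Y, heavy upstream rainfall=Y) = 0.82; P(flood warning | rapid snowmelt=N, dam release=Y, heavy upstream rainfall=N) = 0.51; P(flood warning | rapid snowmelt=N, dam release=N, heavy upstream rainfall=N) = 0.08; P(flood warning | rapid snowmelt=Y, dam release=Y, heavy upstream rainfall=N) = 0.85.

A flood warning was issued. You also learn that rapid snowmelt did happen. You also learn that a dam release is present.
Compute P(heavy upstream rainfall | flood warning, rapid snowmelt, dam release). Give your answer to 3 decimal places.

P(heavy upstream rainfall | flood warning, rapid snowmelt, dam release) ≈ 0.130

P(flood warning | rapid snowmelt, dam release) = 0.85×0.88 + 0.93×0.12 = 0.748000 + 0.111600 = 0.859600
Of this, 0.111600 comes from 0.93×0.12 (the heavy upstream rainfall=true cases).
Hence the posterior is 0.111600/0.859600 ≈ 0.130.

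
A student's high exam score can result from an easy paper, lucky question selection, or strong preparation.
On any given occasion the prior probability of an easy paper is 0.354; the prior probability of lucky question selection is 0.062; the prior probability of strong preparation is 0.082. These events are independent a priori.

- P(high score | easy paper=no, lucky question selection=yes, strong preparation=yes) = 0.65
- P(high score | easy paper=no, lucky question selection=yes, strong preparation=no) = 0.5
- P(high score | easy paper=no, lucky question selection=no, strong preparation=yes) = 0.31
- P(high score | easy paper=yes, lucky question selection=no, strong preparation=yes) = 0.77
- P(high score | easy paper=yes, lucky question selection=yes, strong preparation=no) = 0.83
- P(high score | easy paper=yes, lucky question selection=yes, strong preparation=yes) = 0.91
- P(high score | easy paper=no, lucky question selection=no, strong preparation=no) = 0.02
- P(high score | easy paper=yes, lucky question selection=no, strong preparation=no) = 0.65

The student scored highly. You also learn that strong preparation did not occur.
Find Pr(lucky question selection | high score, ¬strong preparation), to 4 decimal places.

P(high score | ¬strong preparation) = 0.02×0.646×0.938 + 0.5×0.646×0.062 + 0.65×0.354×0.938 + 0.83×0.354×0.062 = 0.012119 + 0.020026 + 0.215834 + 0.018217 = 0.266196
Restricting to configurations with lucky question selection present: 0.020026 + 0.018217 = 0.038243.
P(lucky question selection | high score, ¬strong preparation) = 0.038243 / 0.266196 ≈ 0.1437

Pr(lucky question selection | high score, ¬strong preparation) ≈ 0.1437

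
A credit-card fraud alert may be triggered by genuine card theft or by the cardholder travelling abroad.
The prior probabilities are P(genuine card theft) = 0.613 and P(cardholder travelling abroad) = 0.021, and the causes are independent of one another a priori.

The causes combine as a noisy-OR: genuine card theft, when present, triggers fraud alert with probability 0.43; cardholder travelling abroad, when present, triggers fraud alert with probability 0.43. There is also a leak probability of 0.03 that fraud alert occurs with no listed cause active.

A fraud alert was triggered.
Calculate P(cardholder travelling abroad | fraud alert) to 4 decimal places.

P(cardholder travelling abroad | fraud alert) ≈ 0.0426

Under noisy-OR, P(fraud alert | causes) = 1 − (1−0.03)·∏(1−qᵢ) over the active causes.
Enumerate the 4 (genuine card theft, cardholder travelling abroad) configurations and weight by the priors:
  P(fraud alert) = 0.03*0.387*0.979 + 0.4471*0.387*0.021 + 0.4471*0.613*0.979 + 0.684847*0.613*0.021
        = 0.011366 + 0.003634 + 0.268317 + 0.008816 = 0.292133
The terms with cardholder travelling abroad present sum to 0.012450, so
  P(cardholder travelling abroad | fraud alert) = 0.012450 / 0.292133 ≈ 0.0426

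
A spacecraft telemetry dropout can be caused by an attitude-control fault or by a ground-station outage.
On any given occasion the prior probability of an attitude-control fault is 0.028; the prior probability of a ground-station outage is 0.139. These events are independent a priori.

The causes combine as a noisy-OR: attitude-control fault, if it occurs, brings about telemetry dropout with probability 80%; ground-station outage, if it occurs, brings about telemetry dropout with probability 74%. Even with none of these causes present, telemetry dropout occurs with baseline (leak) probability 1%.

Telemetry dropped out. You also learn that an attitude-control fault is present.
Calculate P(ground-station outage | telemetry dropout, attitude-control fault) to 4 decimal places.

Under noisy-OR, P(telemetry dropout | causes) = 1 − (1−0.01)·∏(1−qᵢ) over the active causes.
P(telemetry dropout | attitude-control fault) = 0.802·0.861 + 0.94852·0.139 = 0.690522 + 0.131844 = 0.822366
Restricting to configurations with ground-station outage present: 0.94852·0.139 = 0.131844.
So P(ground-station outage | telemetry dropout, attitude-control fault) = 0.131844/0.822366 ≈ 0.1603.

P(ground-station outage | telemetry dropout, attitude-control fault) ≈ 0.1603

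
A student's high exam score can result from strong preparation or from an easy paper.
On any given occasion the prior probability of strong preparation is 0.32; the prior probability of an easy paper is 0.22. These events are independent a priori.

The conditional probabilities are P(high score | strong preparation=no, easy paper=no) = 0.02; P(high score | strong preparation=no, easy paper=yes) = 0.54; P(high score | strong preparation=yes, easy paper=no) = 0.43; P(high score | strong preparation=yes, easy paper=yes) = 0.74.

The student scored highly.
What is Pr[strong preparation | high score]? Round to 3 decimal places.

Pr[strong preparation | high score] ≈ 0.636

Numerator (weight on configurations with strong preparation): 0.107328 + 0.052096 = 0.159424
The normalizing constant is 0.02·0.68·0.78 + 0.54·0.68·0.22 + 0.43·0.32·0.78 + 0.74·0.32·0.22 = 0.250816
Posterior = 0.159424 / 0.250816 ≈ 0.636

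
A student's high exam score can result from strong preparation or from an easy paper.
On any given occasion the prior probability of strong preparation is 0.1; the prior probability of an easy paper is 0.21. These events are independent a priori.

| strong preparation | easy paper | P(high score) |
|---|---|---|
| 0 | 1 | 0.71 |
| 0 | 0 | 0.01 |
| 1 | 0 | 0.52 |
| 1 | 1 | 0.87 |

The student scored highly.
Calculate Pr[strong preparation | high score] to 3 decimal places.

P(high score) = 0.01×0.9×0.79 + 0.71×0.9×0.21 + 0.52×0.1×0.79 + 0.87×0.1×0.21 = 0.007110 + 0.134190 + 0.041080 + 0.018270 = 0.200650
The strong preparation-present share is 0.041080 + 0.018270 = 0.059350.
So P(strong preparation | high score) = 0.059350/0.200650 ≈ 0.296.

Pr[strong preparation | high score] ≈ 0.296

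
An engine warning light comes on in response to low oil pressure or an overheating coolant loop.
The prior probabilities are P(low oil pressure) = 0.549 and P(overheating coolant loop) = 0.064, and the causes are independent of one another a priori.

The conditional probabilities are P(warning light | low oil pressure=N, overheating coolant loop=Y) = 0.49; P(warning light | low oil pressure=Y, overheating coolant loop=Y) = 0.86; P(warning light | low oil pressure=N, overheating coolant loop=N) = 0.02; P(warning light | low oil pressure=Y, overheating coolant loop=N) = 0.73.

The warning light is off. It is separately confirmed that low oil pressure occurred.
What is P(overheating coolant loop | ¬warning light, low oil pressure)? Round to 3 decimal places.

Weight on overheating coolant loop=true, given the evidence: 0.14·0.064 = 0.008960
Normalizer over all consistent configurations: 0.27·0.936 + 0.14·0.064 = 0.261680
Posterior = 0.008960 / 0.261680 ≈ 0.034

P(overheating coolant loop | ¬warning light, low oil pressure) ≈ 0.034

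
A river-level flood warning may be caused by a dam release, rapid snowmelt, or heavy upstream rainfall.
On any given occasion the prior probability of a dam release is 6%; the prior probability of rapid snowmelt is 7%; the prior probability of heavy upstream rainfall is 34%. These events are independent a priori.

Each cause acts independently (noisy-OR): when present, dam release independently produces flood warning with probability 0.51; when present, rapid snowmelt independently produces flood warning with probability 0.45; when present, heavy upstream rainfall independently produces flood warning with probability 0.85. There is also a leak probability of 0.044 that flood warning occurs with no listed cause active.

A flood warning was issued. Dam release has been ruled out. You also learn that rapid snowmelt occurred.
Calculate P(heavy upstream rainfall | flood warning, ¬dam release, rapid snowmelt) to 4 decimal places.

Under noisy-OR, P(flood warning | causes) = 1 − (1−0.044)·∏(1−qᵢ) over the active causes.
P(flood warning | ¬dam release, rapid snowmelt) = 0.4742×0.66 + 0.92113×0.34 = 0.312972 + 0.313184 = 0.626156
The heavy upstream rainfall-present share is 0.92113×0.34 = 0.313184.
So P(heavy upstream rainfall | flood warning, ¬dam release, rapid snowmelt) = 0.313184/0.626156 ≈ 0.5002.

P(heavy upstream rainfall | flood warning, ¬dam release, rapid snowmelt) ≈ 0.5002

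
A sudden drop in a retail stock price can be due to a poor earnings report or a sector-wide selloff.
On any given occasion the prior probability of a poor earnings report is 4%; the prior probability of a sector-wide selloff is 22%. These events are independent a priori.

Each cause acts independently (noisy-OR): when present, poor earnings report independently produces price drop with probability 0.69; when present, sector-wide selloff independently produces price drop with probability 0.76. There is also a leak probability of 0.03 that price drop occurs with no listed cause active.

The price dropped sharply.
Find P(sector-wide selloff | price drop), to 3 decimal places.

Under noisy-OR, P(price drop | causes) = 1 − (1−0.03)·∏(1−qᵢ) over the active causes.
For the numerator, keep only sector-wide selloff=true terms: 0.162033 + 0.008165 = 0.170198
Denominator P(price drop): 0.03*0.96*0.78 + 0.7672*0.96*0.22 + 0.6993*0.04*0.78 + 0.927832*0.04*0.22 = 0.214480
P(sector-wide selloff | price drop) = 0.170198/0.214480 ≈ 0.794

P(sector-wide selloff | price drop) ≈ 0.794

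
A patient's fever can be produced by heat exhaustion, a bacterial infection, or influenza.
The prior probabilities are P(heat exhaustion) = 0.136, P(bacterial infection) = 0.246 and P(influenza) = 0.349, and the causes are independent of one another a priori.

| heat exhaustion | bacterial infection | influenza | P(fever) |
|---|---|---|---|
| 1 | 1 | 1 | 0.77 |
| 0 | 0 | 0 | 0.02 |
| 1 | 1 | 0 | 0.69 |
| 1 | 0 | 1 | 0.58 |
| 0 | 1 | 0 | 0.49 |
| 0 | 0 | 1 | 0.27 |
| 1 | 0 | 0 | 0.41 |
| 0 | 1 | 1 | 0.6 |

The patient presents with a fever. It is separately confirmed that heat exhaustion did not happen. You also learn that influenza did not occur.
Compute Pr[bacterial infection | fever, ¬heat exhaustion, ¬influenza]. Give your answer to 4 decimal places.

Pr[bacterial infection | fever, ¬heat exhaustion, ¬influenza] ≈ 0.8888

P(fever | ¬heat exhaustion, ¬influenza) = 0.02×0.754 + 0.49×0.246 = 0.015080 + 0.120540 = 0.135620
Restricting to configurations with bacterial infection present: 0.49×0.246 = 0.120540.
So P(bacterial infection | fever, ¬heat exhaustion, ¬influenza) = 0.120540/0.135620 ≈ 0.8888.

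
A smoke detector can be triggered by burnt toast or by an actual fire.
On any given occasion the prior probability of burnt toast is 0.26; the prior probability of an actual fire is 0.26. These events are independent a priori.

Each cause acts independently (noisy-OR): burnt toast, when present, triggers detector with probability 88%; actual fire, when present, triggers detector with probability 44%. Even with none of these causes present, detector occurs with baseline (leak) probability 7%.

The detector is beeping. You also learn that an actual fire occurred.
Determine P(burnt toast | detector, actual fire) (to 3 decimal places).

P(burnt toast | detector, actual fire) ≈ 0.407

Under noisy-OR, P(detector | causes) = 1 − (1−0.07)·∏(1−qᵢ) over the active causes.
Weight on burnt toast=true, given the evidence: 0.937504·0.26 = 0.243751
Denominator P(detector | actual fire): 0.4792·0.74 + 0.937504·0.26 = 0.598359
Posterior = 0.243751 / 0.598359 ≈ 0.407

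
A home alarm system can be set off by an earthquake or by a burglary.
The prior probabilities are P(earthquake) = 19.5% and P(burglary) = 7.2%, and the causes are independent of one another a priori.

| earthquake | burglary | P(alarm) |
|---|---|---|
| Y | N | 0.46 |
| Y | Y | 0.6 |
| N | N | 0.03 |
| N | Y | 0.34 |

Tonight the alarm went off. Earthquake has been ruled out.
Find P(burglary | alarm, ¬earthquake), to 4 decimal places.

P(burglary | alarm, ¬earthquake) ≈ 0.4679

P(alarm | ¬earthquake) = 0.03·0.928 + 0.34·0.072 = 0.027840 + 0.024480 = 0.052320
The burglary-present share is 0.34·0.072 = 0.024480.
P(burglary | alarm, ¬earthquake) = 0.024480 / 0.052320 ≈ 0.4679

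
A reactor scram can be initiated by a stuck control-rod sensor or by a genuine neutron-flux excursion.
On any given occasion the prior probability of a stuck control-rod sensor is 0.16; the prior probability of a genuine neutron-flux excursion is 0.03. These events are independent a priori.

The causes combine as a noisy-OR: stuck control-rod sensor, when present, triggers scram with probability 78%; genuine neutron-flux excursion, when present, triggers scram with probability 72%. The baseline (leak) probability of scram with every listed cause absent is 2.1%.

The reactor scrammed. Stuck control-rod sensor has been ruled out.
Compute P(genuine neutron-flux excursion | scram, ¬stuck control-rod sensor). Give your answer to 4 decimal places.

Under noisy-OR, P(scram | causes) = 1 − (1−0.021)·∏(1−qᵢ) over the active causes.
By total probability over both values of genuine neutron-flux excursion:
  P(scram | ¬stuck control-rod sensor) = 0.021*0.97 + 0.72588*0.03
        = 0.020370 + 0.021776 = 0.042146
Configurations with genuine neutron-flux excursion contribute 0.021776, so
  P(genuine neutron-flux excursion | scram, ¬stuck control-rod sensor) = 0.021776 / 0.042146 ≈ 0.5167

P(genuine neutron-flux excursion | scram, ¬stuck control-rod sensor) ≈ 0.5167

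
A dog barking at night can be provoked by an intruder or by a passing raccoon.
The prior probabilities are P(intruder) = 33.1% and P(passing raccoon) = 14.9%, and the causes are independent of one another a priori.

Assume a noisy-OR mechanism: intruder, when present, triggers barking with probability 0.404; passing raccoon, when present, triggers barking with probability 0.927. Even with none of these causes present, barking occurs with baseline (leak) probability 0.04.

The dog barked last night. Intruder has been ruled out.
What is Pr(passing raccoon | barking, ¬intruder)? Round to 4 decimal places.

Pr(passing raccoon | barking, ¬intruder) ≈ 0.8028

Under noisy-OR, P(barking | causes) = 1 − (1−0.04)·∏(1−qᵢ) over the active causes.
P(barking | ¬intruder) = 0.04×0.851 + 0.92992×0.149 = 0.034040 + 0.138558 = 0.172598
Restricting to configurations with passing raccoon present: 0.92992×0.149 = 0.138558.
P(passing raccoon | barking, ¬intruder) = 0.138558 / 0.172598 ≈ 0.8028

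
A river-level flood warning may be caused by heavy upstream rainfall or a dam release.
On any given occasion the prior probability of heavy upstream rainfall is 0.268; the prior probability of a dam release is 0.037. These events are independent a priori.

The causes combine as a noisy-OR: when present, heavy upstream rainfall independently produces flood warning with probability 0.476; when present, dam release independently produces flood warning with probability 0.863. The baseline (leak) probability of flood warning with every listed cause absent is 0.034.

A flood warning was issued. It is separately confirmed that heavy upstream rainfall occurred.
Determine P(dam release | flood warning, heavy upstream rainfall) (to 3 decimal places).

P(dam release | flood warning, heavy upstream rainfall) ≈ 0.068

Under noisy-OR, P(flood warning | causes) = 1 − (1−0.034)·∏(1−qᵢ) over the active causes.
Sum P(flood warning|·) weighted by the priors over both values of dam release:
  P(flood warning | heavy upstream rainfall) = 0.493816·0.963 + 0.930653·0.037
        = 0.475545 + 0.034434 = 0.509979
Configurations with dam release contribute 0.034434, so
  P(dam release | flood warning, heavy upstream rainfall) = 0.034434 / 0.509979 ≈ 0.068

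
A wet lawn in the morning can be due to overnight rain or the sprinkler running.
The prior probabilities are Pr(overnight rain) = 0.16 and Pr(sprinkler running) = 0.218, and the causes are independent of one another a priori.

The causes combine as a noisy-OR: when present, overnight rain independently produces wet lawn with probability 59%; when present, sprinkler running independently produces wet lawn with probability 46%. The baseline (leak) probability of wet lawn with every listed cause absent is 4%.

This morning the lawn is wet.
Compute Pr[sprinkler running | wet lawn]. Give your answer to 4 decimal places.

Pr[sprinkler running | wet lawn] ≈ 0.5310

Under noisy-OR, P(wet lawn | causes) = 1 − (1−0.04)·∏(1−qᵢ) over the active causes.
P(wet lawn) = 0.04·0.84·0.782 + 0.4816·0.84·0.218 + 0.6064·0.16·0.782 + 0.787456·0.16·0.218 = 0.026275 + 0.088191 + 0.075873 + 0.027466 = 0.217805
Restricting to configurations with sprinkler running present: 0.088191 + 0.027466 = 0.115657.
P(sprinkler running | wet lawn) = 0.115657 / 0.217805 ≈ 0.5310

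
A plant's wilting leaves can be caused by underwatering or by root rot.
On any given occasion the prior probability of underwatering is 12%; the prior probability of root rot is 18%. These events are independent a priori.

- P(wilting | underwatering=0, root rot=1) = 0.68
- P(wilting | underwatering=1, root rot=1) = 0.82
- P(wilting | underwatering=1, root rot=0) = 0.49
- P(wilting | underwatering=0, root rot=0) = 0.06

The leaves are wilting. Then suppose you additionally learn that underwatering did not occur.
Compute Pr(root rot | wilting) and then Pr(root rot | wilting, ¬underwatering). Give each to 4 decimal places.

Enumerate the 4 (underwatering, root rot) configurations and weight by the priors:
  P(wilting) = 0.06×0.88×0.82 + 0.68×0.88×0.18 + 0.49×0.12×0.82 + 0.82×0.12×0.18
        = 0.043296 + 0.107712 + 0.048216 + 0.017712 = 0.216936
Keeping only the root rot-present terms gives 0.125424, so
  P(root rot | wilting) = 0.125424 / 0.216936 ≈ 0.5782

Now also conditioning on underwatering≠true:
By total probability over both values of root rot:
  P(wilting | ¬underwatering) = 0.06*0.82 + 0.68*0.18
        = 0.049200 + 0.122400 = 0.171600
Configurations with root rot contribute 0.122400, so
  P(root rot | wilting, ¬underwatering) = 0.122400 / 0.171600 ≈ 0.7133
With underwatering excluded, root rot must carry more of the explanatory weight for the wilting.

Pr(root rot | wilting) ≈ 0.5782; Pr(root rot | wilting, ¬underwatering) ≈ 0.7133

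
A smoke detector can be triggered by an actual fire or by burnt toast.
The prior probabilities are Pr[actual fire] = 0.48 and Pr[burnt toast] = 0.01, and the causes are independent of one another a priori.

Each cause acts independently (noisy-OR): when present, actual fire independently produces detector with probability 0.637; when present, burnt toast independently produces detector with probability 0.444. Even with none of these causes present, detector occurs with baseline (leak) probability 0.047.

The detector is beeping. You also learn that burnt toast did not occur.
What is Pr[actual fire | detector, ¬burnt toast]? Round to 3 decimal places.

Pr[actual fire | detector, ¬burnt toast] ≈ 0.928

Under noisy-OR, P(detector | causes) = 1 − (1−0.047)·∏(1−qᵢ) over the active causes.
For the numerator, keep only actual fire=true terms: 0.654061×0.48 = 0.313949
Denominator P(detector | ¬burnt toast): 0.047×0.52 + 0.654061×0.48 = 0.338389
Posterior = 0.313949 / 0.338389 ≈ 0.928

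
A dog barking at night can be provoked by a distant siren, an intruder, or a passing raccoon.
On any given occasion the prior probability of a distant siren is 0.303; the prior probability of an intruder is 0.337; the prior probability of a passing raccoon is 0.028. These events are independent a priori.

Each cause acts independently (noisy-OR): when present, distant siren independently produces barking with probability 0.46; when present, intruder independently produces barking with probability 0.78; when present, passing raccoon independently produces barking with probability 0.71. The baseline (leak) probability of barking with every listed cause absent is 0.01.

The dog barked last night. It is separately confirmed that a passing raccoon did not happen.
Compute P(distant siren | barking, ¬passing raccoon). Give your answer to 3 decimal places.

P(distant siren | barking, ¬passing raccoon) ≈ 0.494

Under noisy-OR, P(barking | causes) = 1 − (1−0.01)·∏(1−qᵢ) over the active causes.
Numerator (weight on configurations with distant siren): 0.093494 + 0.090102 = 0.183596
Denominator P(barking | ¬passing raccoon): 0.01*0.697*0.663 + 0.7822*0.697*0.337 + 0.4654*0.303*0.663 + 0.882388*0.303*0.337 = 0.371947
P(distant siren | barking, ¬passing raccoon) = 0.183596/0.371947 ≈ 0.494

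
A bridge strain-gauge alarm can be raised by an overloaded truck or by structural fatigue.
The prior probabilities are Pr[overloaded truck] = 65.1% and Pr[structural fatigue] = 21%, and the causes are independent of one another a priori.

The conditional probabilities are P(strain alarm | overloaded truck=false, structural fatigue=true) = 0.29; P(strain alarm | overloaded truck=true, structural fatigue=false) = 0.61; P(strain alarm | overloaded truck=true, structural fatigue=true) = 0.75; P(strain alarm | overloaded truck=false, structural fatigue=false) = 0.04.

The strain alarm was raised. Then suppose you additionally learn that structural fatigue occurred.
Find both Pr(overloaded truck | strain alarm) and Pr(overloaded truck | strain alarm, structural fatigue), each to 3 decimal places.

Pr(overloaded truck | strain alarm) ≈ 0.928; Pr(overloaded truck | strain alarm, structural fatigue) ≈ 0.828

P(strain alarm) = 0.04*0.349*0.79 + 0.29*0.349*0.21 + 0.61*0.651*0.79 + 0.75*0.651*0.21 = 0.011028 + 0.021254 + 0.313717 + 0.102532 = 0.448531
The overloaded truck-present share is 0.313717 + 0.102532 = 0.416249.
Hence the posterior is 0.416249/0.448531 ≈ 0.928.

Now also conditioning on structural fatigue=true:
Weight on overloaded truck=true, given the evidence: 0.75*0.651 = 0.488250
The normalizing constant is 0.29*0.349 + 0.75*0.651 = 0.589460
P(overloaded truck | strain alarm, structural fatigue) = 0.488250/0.589460 ≈ 0.828
— structural fatigue explains away the evidence for overloaded truck.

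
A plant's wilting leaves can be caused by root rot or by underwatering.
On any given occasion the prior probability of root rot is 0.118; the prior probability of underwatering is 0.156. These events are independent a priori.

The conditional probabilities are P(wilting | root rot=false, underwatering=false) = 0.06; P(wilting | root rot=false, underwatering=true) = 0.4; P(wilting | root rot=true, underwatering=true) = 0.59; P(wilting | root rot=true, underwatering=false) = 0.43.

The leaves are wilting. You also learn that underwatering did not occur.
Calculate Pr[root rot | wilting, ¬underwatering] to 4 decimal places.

Pr[root rot | wilting, ¬underwatering] ≈ 0.4895

For the numerator, keep only root rot=true terms: 0.43·0.118 = 0.050740
Denominator P(wilting | ¬underwatering): 0.06·0.882 + 0.43·0.118 = 0.103660
P(root rot | wilting, ¬underwatering) = 0.050740/0.103660 ≈ 0.4895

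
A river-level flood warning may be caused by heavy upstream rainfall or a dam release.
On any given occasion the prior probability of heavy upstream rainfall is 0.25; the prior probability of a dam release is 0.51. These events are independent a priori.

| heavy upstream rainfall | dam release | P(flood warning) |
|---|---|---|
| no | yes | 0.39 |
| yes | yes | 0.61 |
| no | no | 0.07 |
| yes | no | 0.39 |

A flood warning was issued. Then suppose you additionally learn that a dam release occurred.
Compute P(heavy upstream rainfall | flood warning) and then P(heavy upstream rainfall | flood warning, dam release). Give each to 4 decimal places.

P(heavy upstream rainfall | flood warning) ≈ 0.4179; P(heavy upstream rainfall | flood warning, dam release) ≈ 0.3427

Weight on heavy upstream rainfall=true, given the evidence: 0.047775 + 0.077775 = 0.125550
Normalizer over all consistent configurations: 0.07*0.75*0.49 + 0.39*0.75*0.51 + 0.39*0.25*0.49 + 0.61*0.25*0.51 = 0.300450
P(heavy upstream rainfall | flood warning) = 0.125550/0.300450 ≈ 0.4179

With the extra evidence:
By total probability over both values of heavy upstream rainfall:
  P(flood warning | dam release) = 0.39*0.75 + 0.61*0.25
        = 0.292500 + 0.152500 = 0.445000
The terms with heavy upstream rainfall present sum to 0.152500, so
  P(heavy upstream rainfall | flood warning, dam release) = 0.152500 / 0.445000 ≈ 0.3427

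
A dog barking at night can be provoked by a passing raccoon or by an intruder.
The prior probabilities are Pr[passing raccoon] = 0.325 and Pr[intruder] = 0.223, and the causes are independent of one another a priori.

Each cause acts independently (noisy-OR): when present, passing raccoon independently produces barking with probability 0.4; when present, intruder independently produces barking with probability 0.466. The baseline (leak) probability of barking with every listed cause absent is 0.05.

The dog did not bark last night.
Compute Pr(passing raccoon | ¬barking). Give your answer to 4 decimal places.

Pr(passing raccoon | ¬barking) ≈ 0.2241

Under noisy-OR, P(barking | causes) = 1 − (1−0.05)·∏(1−qᵢ) over the active causes.
Weight on passing raccoon=true, given the evidence: 0.143939 + 0.022060 = 0.165999
Denominator P(¬barking): 0.95·0.675·0.777 + 0.5073·0.675·0.223 + 0.57·0.325·0.777 + 0.30438·0.325·0.223 = 0.740611
Posterior = 0.165999 / 0.740611 ≈ 0.2241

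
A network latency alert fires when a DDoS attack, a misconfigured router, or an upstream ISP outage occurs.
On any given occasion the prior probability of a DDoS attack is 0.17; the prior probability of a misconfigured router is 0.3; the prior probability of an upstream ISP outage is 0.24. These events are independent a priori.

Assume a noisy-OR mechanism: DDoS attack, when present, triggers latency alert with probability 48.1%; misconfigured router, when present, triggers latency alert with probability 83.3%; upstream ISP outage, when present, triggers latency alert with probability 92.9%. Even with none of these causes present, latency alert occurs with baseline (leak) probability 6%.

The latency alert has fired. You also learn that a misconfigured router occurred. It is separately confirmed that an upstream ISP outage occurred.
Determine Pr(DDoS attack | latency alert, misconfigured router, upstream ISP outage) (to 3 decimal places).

Pr(DDoS attack | latency alert, misconfigured router, upstream ISP outage) ≈ 0.171

Under noisy-OR, P(latency alert | causes) = 1 − (1−0.06)·∏(1−qᵢ) over the active causes.
P(latency alert | misconfigured router, upstream ISP outage) = 0.988854*0.83 + 0.994215*0.17 = 0.820749 + 0.169017 = 0.989766
Of this, 0.169017 comes from 0.994215*0.17 (the DDoS attack=true cases).
So P(DDoS attack | latency alert, misconfigured router, upstream ISP outage) = 0.169017/0.989766 ≈ 0.171.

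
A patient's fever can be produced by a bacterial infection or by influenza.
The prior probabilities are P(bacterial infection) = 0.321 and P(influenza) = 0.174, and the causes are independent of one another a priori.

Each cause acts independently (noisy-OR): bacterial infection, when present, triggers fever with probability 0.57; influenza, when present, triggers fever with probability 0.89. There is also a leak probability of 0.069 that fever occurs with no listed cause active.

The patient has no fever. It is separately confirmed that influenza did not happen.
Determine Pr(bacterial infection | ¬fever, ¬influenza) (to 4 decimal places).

Under noisy-OR, P(fever | causes) = 1 − (1−0.069)·∏(1−qᵢ) over the active causes.
P(¬fever | ¬influenza) = 0.931·0.679 + 0.40033·0.321 = 0.632149 + 0.128506 = 0.760655
Restricting to configurations with bacterial infection present: 0.40033·0.321 = 0.128506.
Hence the posterior is 0.128506/0.760655 ≈ 0.1689.

Pr(bacterial infection | ¬fever, ¬influenza) ≈ 0.1689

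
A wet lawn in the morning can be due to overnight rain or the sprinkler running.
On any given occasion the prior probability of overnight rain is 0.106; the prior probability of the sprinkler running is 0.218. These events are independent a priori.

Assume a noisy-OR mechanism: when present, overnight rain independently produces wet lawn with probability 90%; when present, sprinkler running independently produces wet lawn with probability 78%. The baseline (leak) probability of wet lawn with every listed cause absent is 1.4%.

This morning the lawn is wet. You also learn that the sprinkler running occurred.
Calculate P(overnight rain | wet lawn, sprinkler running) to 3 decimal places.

Under noisy-OR, P(wet lawn | causes) = 1 − (1−0.014)·∏(1−qᵢ) over the active causes.
P(wet lawn | sprinkler running) = 0.78308·0.894 + 0.978308·0.106 = 0.700074 + 0.103701 = 0.803775
The overnight rain-present share is 0.978308·0.106 = 0.103701.
Hence the posterior is 0.103701/0.803775 ≈ 0.129.

P(overnight rain | wet lawn, sprinkler running) ≈ 0.129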